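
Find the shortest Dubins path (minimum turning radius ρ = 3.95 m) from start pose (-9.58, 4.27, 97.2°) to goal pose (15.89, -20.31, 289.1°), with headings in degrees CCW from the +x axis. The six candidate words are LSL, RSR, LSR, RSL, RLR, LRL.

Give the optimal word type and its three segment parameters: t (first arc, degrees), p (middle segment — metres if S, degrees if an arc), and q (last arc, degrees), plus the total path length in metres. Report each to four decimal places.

Let ψ = atan2(Δy, Δx) = atan2(-24.58, 25.47) = -43.9813° be the start→goal bearing.
Normalize: d = |goal − start| / ρ = 35.396289/3.95 = 8.961086, α = (θ_start − ψ) mod 360° = 141.1813° = 2.464078 rad, β = (θ_goal − ψ) mod 360° = 333.0813° = 5.813365 rad.
Common terms: sin α = 0.626859, cos α = -0.779133, sin β = -0.452726, cos β = 0.891650, cos(α−β) = -0.978509, d² = 80.301061. Work in radians in the unit-radius frame; every candidate has L = ρ·(t + p + q).
LSL: p² = 2 + d² − 2cos(α−β) + 2d(sin α − sin β) = 103.606587; p = √p² = 10.178732; φ = atan2(cos β − cos α, d + sin α − sin β) = 0.164891 rad; t = (φ − α) mod 2π = 3.983998 rad, q = (β − φ) mod 2π = 5.648474 rad → L = 3.95·(3.983998 + 10.178732 + 5.648474) = 3.95·19.811204 = 78.254257 m
RSR: p² = 2 + d² − 2cos(α−β) + 2d(sin β − sin α) = 64.909571; p = √p² = 8.056648; φ = atan2(cos α − cos β, d − sin α + sin β) = -0.208895 rad; t = (α − φ) mod 2π = 2.672973 rad, q = (φ − β) mod 2π = 0.260925 rad → L = 3.95·(2.672973 + 8.056648 + 0.260925) = 3.95·10.990546 = 43.412657 m
LSR: p² = d² − 2 + 2cos(α−β) + 2d(sin α + sin β) = 79.464872; p = √p² = 8.914307; φ = atan2(−cos α − cos β, d + sin α + sin β) − atan2(−2, p) = 0.208388 rad; t = (φ − α) mod 2π = 4.027495 rad, q = (φ − β) mod 2π = 0.678208 rad → L = 3.95·(4.027495 + 8.914307 + 0.678208) = 3.95·13.620010 = 53.799041 m
RSL: p² = d² − 2 + 2cos(α−β) − 2d(sin α + sin β) = 73.223214; p = √p² = 8.557056; φ = atan2(cos α + cos β, d − sin α − sin β) − atan2(2, p) = -0.216799 rad; t = (α − φ) mod 2π = 2.680877 rad, q = (β − φ) mod 2π = 6.030164 rad → L = 3.95·(2.680877 + 8.557056 + 6.030164) = 3.95·17.268098 = 68.208985 m
RLR: c = (6 − d² + 2cos(α−β) + 2d(sin α − sin β))/8 = -7.113696, |c| > 1 → infeasible
LRL: c = (6 − d² + 2cos(α−β) − 2d(sin α − sin β))/8 = -11.950823, |c| > 1 → infeasible
Shortest: RSR with L = 43.412657 m ≈ 43.4127 m
Convert RSR to answer units (arcs ×180/π): t = 2.672973·180/π = 153.1501°, p = ρ·p = 3.95·8.056648 = 31.8238 m, q = 0.260925·180/π = 14.9499°, L = 43.4127 m.

RSR: t = 153.1501°, p = 31.8238 m, q = 14.9499°, L = 43.4127 m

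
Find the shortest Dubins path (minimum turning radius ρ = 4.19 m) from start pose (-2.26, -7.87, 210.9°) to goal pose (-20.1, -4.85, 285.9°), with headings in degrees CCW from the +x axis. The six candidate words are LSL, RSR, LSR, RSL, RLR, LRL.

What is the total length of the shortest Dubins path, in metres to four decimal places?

25.2517 m

Let ψ = atan2(Δy, Δx) = atan2(3.02, -17.84) = 170.3919° be the start→goal bearing.
Normalize: d = |goal − start| / ρ = 18.093811/4.19 = 4.318332, α = (θ_start − ψ) mod 360° = 40.5081° = 0.706999 rad, β = (θ_goal − ψ) mod 360° = 115.5081° = 2.015996 rad.
Common terms: sin α = 0.649555, cos α = 0.760314, sin β = 0.902525, cos β = -0.430638, cos(α−β) = 0.258819, d² = 18.647991. Work in radians in the unit-radius frame; every candidate has L = ρ·(t + p + q).
LSL: p² = 2 + d² − 2cos(α−β) + 2d(sin α − sin β) = 17.945544; p = √p² = 4.236218; φ = atan2(cos β − cos α, d + sin α − sin β) = -0.284977 rad; t = (φ − α) mod 2π = 5.291208 rad, q = (β − φ) mod 2π = 2.300974 rad → L = 4.19·(5.291208 + 4.236218 + 2.300974) = 4.19·11.828400 = 49.560997 m
RSR: p² = 2 + d² − 2cos(α−β) + 2d(sin β − sin α) = 22.315163; p = √p² = 4.723893; φ = atan2(cos α − cos β, d − sin α + sin β) = 0.254863 rad; t = (α − φ) mod 2π = 0.452137 rad, q = (φ − β) mod 2π = 4.522052 rad → L = 4.19·(0.452137 + 4.723893 + 4.522052) = 4.19·9.698081 = 40.634960 m
LSR: p² = d² − 2 + 2cos(α−β) + 2d(sin α + sin β) = 30.570422; p = √p² = 5.529053; φ = atan2(−cos α − cos β, d + sin α + sin β) − atan2(−2, p) = 0.290982 rad; t = (φ − α) mod 2π = 5.867168 rad, q = (φ − β) mod 2π = 4.558171 rad → L = 4.19·(5.867168 + 5.529053 + 4.558171) = 4.19·15.954392 = 66.848903 m
RSL: p² = d² − 2 + 2cos(α−β) − 2d(sin α + sin β) = 3.760837; p = √p² = 1.939288; φ = atan2(cos α + cos β, d − sin α − sin β) − atan2(2, p) = -0.682191 rad; t = (α − φ) mod 2π = 1.389190 rad, q = (β − φ) mod 2π = 2.698187 rad → L = 4.19·(1.389190 + 1.939288 + 2.698187) = 4.19·6.026665 = 25.251726 m
RLR: c = (6 − d² + 2cos(α−β) + 2d(sin α − sin β))/8 = -1.789395, |c| > 1 → infeasible
LRL: c = (6 − d² + 2cos(α−β) − 2d(sin α − sin β))/8 = -1.243193, |c| > 1 → infeasible
Shortest: RSL with L = 25.251726 m ≈ 25.2517 m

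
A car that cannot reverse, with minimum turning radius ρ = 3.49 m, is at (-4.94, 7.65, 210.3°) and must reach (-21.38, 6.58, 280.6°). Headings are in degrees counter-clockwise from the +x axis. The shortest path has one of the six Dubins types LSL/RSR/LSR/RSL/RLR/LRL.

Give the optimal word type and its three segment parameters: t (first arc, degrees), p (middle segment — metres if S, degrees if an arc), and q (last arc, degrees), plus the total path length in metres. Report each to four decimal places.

Let ψ = atan2(Δy, Δx) = atan2(-1.07, -16.44) = -176.2761° be the start→goal bearing.
Normalize: d = |goal − start| / ρ = 16.474784/3.49 = 4.720568, α = (θ_start − ψ) mod 360° = 26.5761° = 0.463841 rad, β = (θ_goal − ψ) mod 360° = 96.8761° = 1.690808 rad.
Common terms: sin α = 0.447387, cos α = 0.894341, sin β = 0.992807, cos β = -0.119724, cos(α−β) = 0.337095, d² = 22.283766. Work in radians in the unit-radius frame; every candidate has L = ρ·(t + p + q).
LSL: p² = 2 + d² − 2cos(α−β) + 2d(sin α − sin β) = 18.460186; p = √p² = 4.296532; φ = atan2(cos β − cos α, d + sin α − sin β) = -0.238267 rad; t = (φ − α) mod 2π = 5.581077 rad, q = (β − φ) mod 2π = 1.929075 rad → L = 3.49·(5.581077 + 4.296532 + 1.929075) = 3.49·11.806684 = 41.205326 m
RSR: p² = 2 + d² − 2cos(α−β) + 2d(sin β − sin α) = 28.758965; p = √p² = 5.362739; φ = atan2(cos α − cos β, d − sin α + sin β) = 0.190240 rad; t = (α − φ) mod 2π = 0.273601 rad, q = (φ − β) mod 2π = 4.782617 rad → L = 3.49·(0.273601 + 5.362739 + 4.782617) = 3.49·10.418957 = 36.362161 m
LSR: p² = d² − 2 + 2cos(α−β) + 2d(sin α + sin β) = 34.555026; p = √p² = 5.878352; φ = atan2(−cos α − cos β, d + sin α + sin β) − atan2(−2, p) = 0.202868 rad; t = (φ − α) mod 2π = 6.022212 rad, q = (φ − β) mod 2π = 4.795246 rad → L = 3.49·(6.022212 + 5.878352 + 4.795246) = 3.49·16.695811 = 58.268379 m
RSL: p² = d² − 2 + 2cos(α−β) − 2d(sin α + sin β) = 7.360887; p = √p² = 2.713096; φ = atan2(cos α + cos β, d − sin α − sin β) − atan2(2, p) = -0.403347 rad; t = (α − φ) mod 2π = 0.867189 rad, q = (β − φ) mod 2π = 2.094155 rad → L = 3.49·(0.867189 + 2.713096 + 2.094155) = 3.49·5.674439 = 19.803792 m
RLR: c = (6 − d² + 2cos(α−β) + 2d(sin α − sin β))/8 = -2.594871, |c| > 1 → infeasible
LRL: c = (6 − d² + 2cos(α−β) − 2d(sin α − sin β))/8 = -1.307523, |c| > 1 → infeasible
Shortest: RSL with L = 19.803792 m ≈ 19.8038 m
Convert RSL to answer units (arcs ×180/π): t = 0.867189·180/π = 49.6862°, p = ρ·p = 3.49·2.713096 = 9.4687 m, q = 2.094155·180/π = 119.9862°, L = 19.8038 m.

RSL: t = 49.6862°, p = 9.4687 m, q = 119.9862°, L = 19.8038 m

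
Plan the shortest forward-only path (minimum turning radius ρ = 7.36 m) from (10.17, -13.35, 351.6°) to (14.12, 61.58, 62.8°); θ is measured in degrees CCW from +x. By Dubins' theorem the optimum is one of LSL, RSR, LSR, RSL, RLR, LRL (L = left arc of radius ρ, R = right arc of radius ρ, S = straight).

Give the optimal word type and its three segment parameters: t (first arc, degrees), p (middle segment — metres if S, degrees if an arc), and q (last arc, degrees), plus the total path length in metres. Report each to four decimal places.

Let ψ = atan2(Δy, Δx) = atan2(74.93, 3.95) = 86.9824° be the start→goal bearing.
Normalize: d = |goal − start| / ρ = 75.034042/7.36 = 10.194843, α = (θ_start − ψ) mod 360° = 264.6176° = 4.618448 rad, β = (θ_goal − ψ) mod 360° = 335.8176° = 5.861123 rad.
Common terms: sin α = -0.995591, cos α = -0.093802, sin β = -0.409643, cos β = 0.912246, cos(α−β) = 0.322266, d² = 103.934816. Work in radians in the unit-radius frame; every candidate has L = ρ·(t + p + q).
LSL: p² = 2 + d² − 2cos(α−β) + 2d(sin α − sin β) = 93.342988; p = √p² = 9.661417; φ = atan2(cos β − cos α, d + sin α − sin β) = 0.104320 rad; t = (φ − α) mod 2π = 1.769056 rad, q = (β − φ) mod 2π = 5.756803 rad → L = 7.36·(1.769056 + 9.661417 + 5.756803) = 7.36·17.187277 = 126.498360 m
RSR: p² = 2 + d² − 2cos(α−β) + 2d(sin β − sin α) = 117.237581; p = √p² = 10.827630; φ = atan2(cos α − cos β, d − sin α + sin β) = -0.093049 rad; t = (α − φ) mod 2π = 4.711498 rad, q = (φ − β) mod 2π = 0.329013 rad → L = 7.36·(4.711498 + 10.827630 + 0.329013) = 7.36·15.868141 = 116.789520 m
LSR: p² = d² − 2 + 2cos(α−β) + 2d(sin α + sin β) = 73.927076; p = √p² = 8.598086; φ = atan2(−cos α − cos β, d + sin α + sin β) − atan2(−2, p) = 0.135699 rad; t = (φ − α) mod 2π = 1.800435 rad, q = (φ − β) mod 2π = 0.557761 rad → L = 7.36·(1.800435 + 8.598086 + 0.557761) = 7.36·10.956282 = 80.638236 m
RSL: p² = d² − 2 + 2cos(α−β) − 2d(sin α + sin β) = 131.231618; p = √p² = 11.455637; φ = atan2(cos α + cos β, d − sin α − sin β) − atan2(2, p) = -0.102406 rad; t = (α − φ) mod 2π = 4.720855 rad, q = (β − φ) mod 2π = 5.963529 rad → L = 7.36·(4.720855 + 11.455637 + 5.963529) = 7.36·22.140021 = 162.950552 m
RLR: c = (6 − d² + 2cos(α−β) + 2d(sin α − sin β))/8 = -13.654698, |c| > 1 → infeasible
LRL: c = (6 − d² + 2cos(α−β) − 2d(sin α − sin β))/8 = -10.667874, |c| > 1 → infeasible
Shortest: LSR with L = 80.638236 m ≈ 80.6382 m
Convert LSR to answer units (arcs ×180/π): t = 1.800435·180/π = 103.1574°, p = ρ·p = 7.36·8.598086 = 63.2819 m, q = 0.557761·180/π = 31.9574°, L = 80.6382 m.

LSR: t = 103.1574°, p = 63.2819 m, q = 31.9574°, L = 80.6382 m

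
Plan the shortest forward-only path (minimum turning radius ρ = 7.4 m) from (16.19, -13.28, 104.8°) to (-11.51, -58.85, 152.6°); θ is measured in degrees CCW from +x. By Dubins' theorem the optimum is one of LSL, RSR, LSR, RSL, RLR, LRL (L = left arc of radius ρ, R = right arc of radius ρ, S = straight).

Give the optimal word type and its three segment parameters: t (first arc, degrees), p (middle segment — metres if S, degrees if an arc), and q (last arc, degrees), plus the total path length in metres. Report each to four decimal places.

Let ψ = atan2(Δy, Δx) = atan2(-45.57, -27.70) = -121.2936° be the start→goal bearing.
Normalize: d = |goal − start| / ρ = 53.328369/7.4 = 7.206536, α = (θ_start − ψ) mod 360° = 226.0936° = 3.946077 rad, β = (θ_goal − ψ) mod 360° = 273.8936° = 4.780345 rad.
Common terms: sin α = -0.720473, cos α = -0.693483, sin β = -0.997692, cos β = 0.067903, cos(α−β) = 0.671721, d² = 51.934165. Work in radians in the unit-radius frame; every candidate has L = ρ·(t + p + q).
LSL: p² = 2 + d² − 2cos(α−β) + 2d(sin α − sin β) = 56.586295; p = √p² = 7.522386; φ = atan2(cos β − cos α, d + sin α − sin β) = 0.101390 rad; t = (φ − α) mod 2π = 2.438498 rad, q = (β − φ) mod 2π = 4.678955 rad → L = 7.4·(2.438498 + 7.522386 + 4.678955) = 7.4·14.639839 = 108.334808 m
RSR: p² = 2 + d² − 2cos(α−β) + 2d(sin β − sin α) = 48.595154; p = √p² = 6.971022; φ = atan2(cos α − cos β, d − sin α + sin β) = -0.109440 rad; t = (α − φ) mod 2π = 4.055517 rad, q = (φ − β) mod 2π = 1.393401 rad → L = 7.4·(4.055517 + 6.971022 + 1.393401) = 7.4·12.419940 = 91.907559 m
LSR: p² = d² − 2 + 2cos(α−β) + 2d(sin α + sin β) = 26.513565; p = √p² = 5.149132; φ = atan2(−cos α − cos β, d + sin α + sin β) − atan2(−2, p) = 0.483972 rad; t = (φ − α) mod 2π = 2.821080 rad, q = (φ − β) mod 2π = 1.986813 rad → L = 7.4·(2.821080 + 5.149132 + 1.986813) = 7.4·9.957026 = 73.681991 m
RSL: p² = d² − 2 + 2cos(α−β) − 2d(sin α + sin β) = 76.041648; p = √p² = 8.720186; φ = atan2(cos α + cos β, d − sin α − sin β) − atan2(2, p) = -0.295434 rad; t = (α − φ) mod 2π = 4.241512 rad, q = (β − φ) mod 2π = 5.075779 rad → L = 7.4·(4.241512 + 8.720186 + 5.075779) = 7.4·18.037477 = 133.477332 m
RLR: c = (6 − d² + 2cos(α−β) + 2d(sin α − sin β))/8 = -5.074394, |c| > 1 → infeasible
LRL: c = (6 − d² + 2cos(α−β) − 2d(sin α − sin β))/8 = -6.073287, |c| > 1 → infeasible
Shortest: LSR with L = 73.681991 m ≈ 73.6820 m
Convert LSR to answer units (arcs ×180/π): t = 2.821080·180/π = 161.6360°, p = ρ·p = 7.4·5.149132 = 38.1036 m, q = 1.986813·180/π = 113.8360°, L = 73.6820 m.

LSR: t = 161.6360°, p = 38.1036 m, q = 113.8360°, L = 73.6820 m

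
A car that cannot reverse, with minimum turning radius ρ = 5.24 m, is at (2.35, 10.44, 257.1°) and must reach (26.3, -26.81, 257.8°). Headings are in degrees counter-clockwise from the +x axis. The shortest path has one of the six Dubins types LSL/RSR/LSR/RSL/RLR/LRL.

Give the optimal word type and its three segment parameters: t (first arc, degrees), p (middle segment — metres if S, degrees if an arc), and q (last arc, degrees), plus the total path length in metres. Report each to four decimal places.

LSR: t = 50.5193°, p = 36.0766 m, q = 49.8193°, L = 45.2531 m

Let ψ = atan2(Δy, Δx) = atan2(-37.25, 23.95) = -57.2609° be the start→goal bearing.
Normalize: d = |goal − start| / ρ = 44.285043/5.24 = 8.451344, α = (θ_start − ψ) mod 360° = 314.3609° = 5.486633 rad, β = (θ_goal − ψ) mod 360° = 315.0609° = 5.498850 rad.
Common terms: sin α = -0.714950, cos α = 0.699175, sin β = -0.706355, cos β = 0.707858, cos(α−β) = 0.999925, d² = 71.425216. Work in radians in the unit-radius frame; every candidate has L = ρ·(t + p + q).
LSL: p² = 2 + d² − 2cos(α−β) + 2d(sin α − sin β) = 71.280083; p = √p² = 8.442753; φ = atan2(cos β − cos α, d + sin α − sin β) = 0.001028 rad; t = (φ − α) mod 2π = 0.797581 rad, q = (β − φ) mod 2π = 5.497821 rad → L = 5.24·(0.797581 + 8.442753 + 5.497821) = 5.24·14.738156 = 77.227937 m
RSR: p² = 2 + d² − 2cos(α−β) + 2d(sin β − sin α) = 71.570647; p = √p² = 8.459944; φ = atan2(cos α − cos β, d − sin α + sin β) = -0.001026 rad; t = (α − φ) mod 2π = 5.487659 rad, q = (φ − β) mod 2π = 0.783309 rad → L = 5.24·(5.487659 + 8.459944 + 0.783309) = 5.24·14.730912 = 77.189977 m
LSR: p² = d² − 2 + 2cos(α−β) + 2d(sin α + sin β) = 47.401190; p = √p² = 6.884852; φ = atan2(−cos α − cos β, d + sin α + sin β) − atan2(−2, p) = 0.085176 rad; t = (φ − α) mod 2π = 0.881729 rad, q = (φ − β) mod 2π = 0.869512 rad → L = 5.24·(0.881729 + 6.884852 + 0.869512) = 5.24·8.636093 = 45.253126 m
RSL: p² = d² − 2 + 2cos(α−β) − 2d(sin α + sin β) = 95.448943; p = √p² = 9.769797; φ = atan2(cos α + cos β, d − sin α − sin β) − atan2(2, p) = -0.060358 rad; t = (α − φ) mod 2π = 5.546990 rad, q = (β − φ) mod 2π = 5.559208 rad → L = 5.24·(5.546990 + 9.769797 + 5.559208) = 5.24·20.875995 = 109.390215 m
RLR: c = (6 − d² + 2cos(α−β) + 2d(sin α − sin β))/8 = -7.946331, |c| > 1 → infeasible
LRL: c = (6 − d² + 2cos(α−β) − 2d(sin α − sin β))/8 = -7.910010, |c| > 1 → infeasible
Shortest: LSR with L = 45.253126 m ≈ 45.2531 m
Convert LSR to answer units (arcs ×180/π): t = 0.881729·180/π = 50.5193°, p = ρ·p = 5.24·6.884852 = 36.0766 m, q = 0.869512·180/π = 49.8193°, L = 45.2531 m.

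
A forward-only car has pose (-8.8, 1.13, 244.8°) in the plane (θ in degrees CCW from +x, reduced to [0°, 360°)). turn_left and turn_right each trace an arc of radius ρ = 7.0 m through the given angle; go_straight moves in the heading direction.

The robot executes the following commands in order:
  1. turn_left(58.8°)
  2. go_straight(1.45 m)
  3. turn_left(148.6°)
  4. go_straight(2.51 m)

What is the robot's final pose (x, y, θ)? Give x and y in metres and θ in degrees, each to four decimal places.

set_pose: (x, y, θ) = (-8.8000, 1.1300, 244.8000°), ρ = 7.0
turn_left(58.8°): centre at ρ to the left, rotate +58.8° → (-8.2967, -5.7242, 303.6000°)
go_straight(1.45): x += 1.45·cos θ, y += 1.45·sin θ → (-7.4942, -6.9319, 303.6000°)
turn_left(148.6°): centre at ρ to the left, rotate +148.6° → (5.3310, -2.7895, 452.2000° ≡ 92.2000°)
go_straight(2.51): x += 2.51·cos θ, y += 2.51·sin θ → (5.2347, -0.2813, 92.2000°)

(5.2347, -0.2813, 92.2000°)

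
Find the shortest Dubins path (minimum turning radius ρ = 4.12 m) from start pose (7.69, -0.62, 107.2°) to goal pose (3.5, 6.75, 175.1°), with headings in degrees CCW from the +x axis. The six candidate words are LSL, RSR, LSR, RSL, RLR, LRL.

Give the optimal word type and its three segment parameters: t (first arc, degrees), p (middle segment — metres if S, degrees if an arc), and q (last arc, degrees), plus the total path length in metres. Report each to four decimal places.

Let ψ = atan2(Δy, Δx) = atan2(7.37, -4.19) = 119.6191° be the start→goal bearing.
Normalize: d = |goal − start| / ρ = 8.477795/4.12 = 2.057717, α = (θ_start − ψ) mod 360° = 347.5809° = 6.066430 rad, β = (θ_goal − ψ) mod 360° = 55.4809° = 0.968324 rad.
Common terms: sin α = -0.215062, cos α = 0.976600, sin β = 0.823937, cos β = 0.566682, cos(α−β) = 0.376224, d² = 4.234200. Work in radians in the unit-radius frame; every candidate has L = ρ·(t + p + q).
LSL: p² = 2 + d² − 2cos(α−β) + 2d(sin α − sin β) = 1.205821; p = √p² = 1.098099; φ = atan2(cos β − cos α, d + sin α − sin β) = -0.382562 rad; t = (φ − α) mod 2π = 6.117378 rad, q = (β − φ) mod 2π = 1.350886 rad → L = 4.12·(6.117378 + 1.098099 + 1.350886) = 4.12·8.566363 = 35.293415 m
RSR: p² = 2 + d² − 2cos(α−β) + 2d(sin β − sin α) = 9.757681; p = √p² = 3.123729; φ = atan2(cos α − cos β, d − sin α + sin β) = 0.131607 rad; t = (α − φ) mod 2π = 5.934823 rad, q = (φ − β) mod 2π = 5.446469 rad → L = 4.12·(5.934823 + 3.123729 + 5.446469) = 4.12·14.505021 = 59.760686 m
LSR: p² = d² − 2 + 2cos(α−β) + 2d(sin α + sin β) = 5.492435; p = √p² = 2.343594; φ = atan2(−cos α − cos β, d + sin α + sin β) − atan2(−2, p) = 0.181813 rad; t = (φ − α) mod 2π = 0.398568 rad, q = (φ − β) mod 2π = 5.496675 rad → L = 4.12·(0.398568 + 2.343594 + 5.496675) = 4.12·8.238837 = 33.944010 m
RSL: p² = d² − 2 + 2cos(α−β) − 2d(sin α + sin β) = 0.480862; p = √p² = 0.693442; φ = atan2(cos α + cos β, d − sin α − sin β) − atan2(2, p) = -0.420095 rad; t = (α − φ) mod 2π = 0.203340 rad, q = (β − φ) mod 2π = 1.388419 rad → L = 4.12·(0.203340 + 0.693442 + 1.388419) = 4.12·2.285201 = 9.415027 m
RLR: c = (6 − d² + 2cos(α−β) + 2d(sin α − sin β))/8 = -0.219710; p = 2π − arccos c = 4.490872 rad; φ = atan2(cos α − cos β, d − sin α + sin β) = 0.131607 rad; t = (α − φ + p/2) mod 2π = 1.897074 rad, q = (α − β − t + p) mod 2π = 1.408719 rad → L = 4.12·(1.897074 + 4.490872 + 1.408719) = 4.12·7.796665 = 32.122258 m
LRL: c = (6 − d² + 2cos(α−β) − 2d(sin α − sin β))/8 = 0.849272; p = 2π − arccos c = 5.726995 rad; φ = atan2(cos β − cos α, d + sin α − sin β) = -0.382562 rad; t = (φ − α + p/2) mod 2π = 2.697690 rad, q = (β − α − t + p) mod 2π = 4.214383 rad → L = 4.12·(2.697690 + 5.726995 + 4.214383) = 4.12·12.639068 = 52.072958 m
Shortest: RSL with L = 9.415027 m ≈ 9.4150 m
Convert RSL to answer units (arcs ×180/π): t = 0.203340·180/π = 11.6505°, p = ρ·p = 4.12·0.693442 = 2.8570 m, q = 1.388419·180/π = 79.5505°, L = 9.4150 m.

RSL: t = 11.6505°, p = 2.8570 m, q = 79.5505°, L = 9.4150 m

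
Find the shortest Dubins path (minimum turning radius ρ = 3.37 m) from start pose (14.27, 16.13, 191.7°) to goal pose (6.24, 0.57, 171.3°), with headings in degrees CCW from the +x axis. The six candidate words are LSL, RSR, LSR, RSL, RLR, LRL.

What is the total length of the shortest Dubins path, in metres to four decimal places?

Let ψ = atan2(Δy, Δx) = atan2(-15.56, -8.03) = -117.2968° be the start→goal bearing.
Normalize: d = |goal − start| / ρ = 17.509840/3.37 = 5.195798, α = (θ_start − ψ) mod 360° = 308.9968° = 5.393011 rad, β = (θ_goal − ψ) mod 360° = 288.5968° = 5.036964 rad.
Common terms: sin α = -0.777182, cos α = 0.629276, sin β = -0.947786, cos β = 0.318906, cos(α−β) = 0.937282, d² = 26.996319. Work in radians in the unit-radius frame; every candidate has L = ρ·(t + p + q).
LSL: p² = 2 + d² − 2cos(α−β) + 2d(sin α − sin β) = 28.894613; p = √p² = 5.375371; φ = atan2(cos β − cos α, d + sin α − sin β) = -0.057772 rad; t = (φ − α) mod 2π = 0.832403 rad, q = (β − φ) mod 2π = 5.094735 rad → L = 3.37·(0.832403 + 5.375371 + 5.094735) = 3.37·11.302509 = 38.089456 m
RSR: p² = 2 + d² − 2cos(α−β) + 2d(sin β − sin α) = 25.348898; p = √p² = 5.034769; φ = atan2(cos α − cos β, d − sin α + sin β) = 0.061685 rad; t = (α − φ) mod 2π = 5.331326 rad, q = (φ − β) mod 2π = 1.307906 rad → L = 3.37·(5.331326 + 5.034769 + 1.307906) = 3.37·11.674001 = 39.341385 m
LSR: p² = d² − 2 + 2cos(α−β) + 2d(sin α + sin β) = 8.945712; p = √p² = 2.990938; φ = atan2(−cos α − cos β, d + sin α + sin β) − atan2(−2, p) = 0.322721 rad; t = (φ − α) mod 2π = 1.212895 rad, q = (φ − β) mod 2π = 1.568942 rad → L = 3.37·(1.212895 + 2.990938 + 1.568942) = 3.37·5.772776 = 19.454255 m
RSL: p² = d² − 2 + 2cos(α−β) − 2d(sin α + sin β) = 44.796055; p = √p² = 6.692986; φ = atan2(cos α + cos β, d − sin α − sin β) − atan2(2, p) = -0.154216 rad; t = (α − φ) mod 2π = 5.547227 rad, q = (β − φ) mod 2π = 5.191180 rad → L = 3.37·(5.547227 + 6.692986 + 5.191180) = 3.37·17.431393 = 58.743794 m
RLR: c = (6 − d² + 2cos(α−β) + 2d(sin α − sin β))/8 = -2.168612, |c| > 1 → infeasible
LRL: c = (6 − d² + 2cos(α−β) − 2d(sin α − sin β))/8 = -2.611827, |c| > 1 → infeasible
Shortest: LSR with L = 19.454255 m ≈ 19.4543 m

19.4543 m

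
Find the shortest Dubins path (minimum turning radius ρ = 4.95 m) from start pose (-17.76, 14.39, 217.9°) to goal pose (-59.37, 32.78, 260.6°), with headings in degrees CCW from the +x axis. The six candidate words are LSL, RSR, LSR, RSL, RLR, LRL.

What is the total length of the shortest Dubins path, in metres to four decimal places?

Let ψ = atan2(Δy, Δx) = atan2(18.39, -41.61) = 156.1564° be the start→goal bearing.
Normalize: d = |goal − start| / ρ = 45.492683/4.95 = 9.190441, α = (θ_start − ψ) mod 360° = 61.7436° = 1.077628 rad, β = (θ_goal − ψ) mod 360° = 104.4436° = 1.822884 rad.
Common terms: sin α = 0.880838, cos α = 0.473419, sin β = 0.968394, cos β = -0.249426, cos(α−β) = 0.734915, d² = 84.464206. Work in radians in the unit-radius frame; every candidate has L = ρ·(t + p + q).
LSL: p² = 2 + d² − 2cos(α−β) + 2d(sin α − sin β) = 83.385015; p = √p² = 9.131540; φ = atan2(cos β − cos α, d + sin α − sin β) = -0.079242 rad; t = (φ − α) mod 2π = 5.126315 rad, q = (β − φ) mod 2π = 1.902126 rad → L = 4.95·(5.126315 + 9.131540 + 1.902126) = 4.95·16.159980 = 79.991903 m
RSR: p² = 2 + d² − 2cos(α−β) + 2d(sin β − sin α) = 86.603738; p = √p² = 9.306113; φ = atan2(cos α − cos β, d − sin α + sin β) = 0.077753 rad; t = (α − φ) mod 2π = 0.999876 rad, q = (φ − β) mod 2π = 4.538054 rad → L = 4.95·(0.999876 + 9.306113 + 4.538054) = 4.95·14.844043 = 73.478011 m
LSR: p² = d² − 2 + 2cos(α−β) + 2d(sin α + sin β) = 117.924538; p = √p² = 10.859307; φ = atan2(−cos α − cos β, d + sin α + sin β) − atan2(−2, p) = 0.161846 rad; t = (φ − α) mod 2π = 5.367403 rad, q = (φ − β) mod 2π = 4.622147 rad → L = 4.95·(5.367403 + 10.859307 + 4.622147) = 4.95·20.848856 = 103.201839 m
RSL: p² = d² − 2 + 2cos(α−β) − 2d(sin α + sin β) = 49.943532; p = √p² = 7.067074; φ = atan2(cos α + cos β, d − sin α − sin β) − atan2(2, p) = -0.245289 rad; t = (α − φ) mod 2π = 1.322917 rad, q = (β − φ) mod 2π = 2.068173 rad → L = 4.95·(1.322917 + 7.067074 + 2.068173) = 4.95·10.458164 = 51.767909 m
RLR: c = (6 − d² + 2cos(α−β) + 2d(sin α − sin β))/8 = -9.825467, |c| > 1 → infeasible
LRL: c = (6 − d² + 2cos(α−β) − 2d(sin α − sin β))/8 = -9.423127, |c| > 1 → infeasible
Shortest: RSL with L = 51.767909 m ≈ 51.7679 m

51.7679 m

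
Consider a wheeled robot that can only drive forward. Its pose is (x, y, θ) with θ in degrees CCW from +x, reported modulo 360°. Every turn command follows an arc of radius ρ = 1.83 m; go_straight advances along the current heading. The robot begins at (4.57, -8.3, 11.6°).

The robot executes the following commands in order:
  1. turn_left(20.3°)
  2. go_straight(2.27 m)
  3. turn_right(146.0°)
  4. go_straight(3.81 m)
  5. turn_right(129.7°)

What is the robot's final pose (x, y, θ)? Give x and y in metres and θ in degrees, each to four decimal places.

set_pose: (x, y, θ) = (4.5700, -8.3000, 11.6000°), ρ = 1.83
turn_left(20.3°): centre at ρ to the left, rotate +20.3° → (5.1691, -8.0610, 31.9000°)
go_straight(2.27): x += 2.27·cos θ, y += 2.27·sin θ → (7.0962, -6.8614, 31.9000°)
turn_right(146.0°): centre at ρ to the right, rotate −146.0° → (9.7338, -9.1623, -114.1000° ≡ 245.9000°)
go_straight(3.81): x += 3.81·cos θ, y += 3.81·sin θ → (8.1780, -12.6402, 245.9000°)
turn_right(129.7°): centre at ρ to the right, rotate −129.7° → (4.8656, -12.7009, 116.2000°)

(4.8656, -12.7009, 116.2000°)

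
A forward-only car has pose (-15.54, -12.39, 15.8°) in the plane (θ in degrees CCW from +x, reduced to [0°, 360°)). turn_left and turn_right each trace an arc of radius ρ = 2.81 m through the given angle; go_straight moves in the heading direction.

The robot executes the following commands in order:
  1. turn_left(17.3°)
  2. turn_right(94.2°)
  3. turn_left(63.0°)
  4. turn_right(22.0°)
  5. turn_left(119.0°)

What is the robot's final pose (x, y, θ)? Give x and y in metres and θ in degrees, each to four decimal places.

(-3.4220, -11.5826, 98.9000°)

set_pose: (x, y, θ) = (-15.5400, -12.3900, 15.8000°), ρ = 2.81
turn_left(17.3°): centre at ρ to the left, rotate +17.3° → (-14.7706, -12.0402, 33.1000°)
turn_right(94.2°): centre at ρ to the right, rotate −94.2° → (-10.7760, -13.0361, -61.1000° ≡ 298.9000°)
turn_left(63.0°): centre at ρ to the left, rotate +63.0° → (-8.2227, -14.4866, 361.9000° ≡ 1.9000°)
turn_right(22.0°): centre at ρ to the right, rotate −22.0° → (-7.1639, -14.6562, -20.1000° ≡ 339.9000°)
turn_left(119.0°): centre at ρ to the left, rotate +119.0° → (-3.4220, -11.5826, 458.9000° ≡ 98.9000°)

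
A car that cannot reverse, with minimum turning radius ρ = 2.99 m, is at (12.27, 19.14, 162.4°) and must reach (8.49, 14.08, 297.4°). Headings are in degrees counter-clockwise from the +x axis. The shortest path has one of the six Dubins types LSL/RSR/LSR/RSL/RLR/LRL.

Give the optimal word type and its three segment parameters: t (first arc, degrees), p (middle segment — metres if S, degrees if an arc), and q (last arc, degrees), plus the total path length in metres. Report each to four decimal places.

Let ψ = atan2(Δy, Δx) = atan2(-5.06, -3.78) = -126.7610° be the start→goal bearing.
Normalize: d = |goal − start| / ρ = 6.316011/2.99 = 2.112378, α = (θ_start − ψ) mod 360° = 289.1610° = 5.046812 rad, β = (θ_goal − ψ) mod 360° = 64.1610° = 1.119821 rad.
Common terms: sin α = -0.944600, cos α = 0.328224, sin β = 0.900023, cos β = 0.435843, cos(α−β) = -0.707107, d² = 4.462142. Work in radians in the unit-radius frame; every candidate has L = ρ·(t + p + q).
LSL: p² = 2 + d² − 2cos(α−β) + 2d(sin α − sin β) = 0.083275; p = √p² = 0.288574; φ = atan2(cos β − cos α, d + sin α − sin β) = 0.382168 rad; t = (φ − α) mod 2π = 1.618541 rad, q = (β − φ) mod 2π = 0.737654 rad → L = 2.99·(1.618541 + 0.288574 + 0.737654) = 2.99·2.644769 = 7.907858 m
RSR: p² = 2 + d² − 2cos(α−β) + 2d(sin β − sin α) = 15.669437; p = √p² = 3.958464; φ = atan2(cos α − cos β, d − sin α + sin β) = -0.027190 rad; t = (α − φ) mod 2π = 5.074003 rad, q = (φ − β) mod 2π = 5.136174 rad → L = 2.99·(5.074003 + 3.958464 + 5.136174) = 2.99·14.168640 = 42.364234 m
LSR: p² = d² − 2 + 2cos(α−β) + 2d(sin α + sin β) = 0.859601; p = √p² = 0.927147; φ = atan2(−cos α − cos β, d + sin α + sin β) − atan2(−2, p) = 0.782766 rad; t = (φ − α) mod 2π = 2.019139 rad, q = (φ − β) mod 2π = 5.946130 rad → L = 2.99·(2.019139 + 0.927147 + 5.946130) = 2.99·8.892415 = 26.588322 m
RSL: p² = d² − 2 + 2cos(α−β) − 2d(sin α + sin β) = 1.236257; p = √p² = 1.111871; φ = atan2(cos α + cos β, d − sin α − sin β) − atan2(2, p) = -0.722966 rad; t = (α − φ) mod 2π = 5.769778 rad, q = (β − φ) mod 2π = 1.842787 rad → L = 2.99·(5.769778 + 1.111871 + 1.842787) = 2.99·8.724436 = 26.086062 m
RLR: c = (6 − d² + 2cos(α−β) + 2d(sin α − sin β))/8 = -0.958680; p = 2π − arccos c = 3.430065 rad; φ = atan2(cos α − cos β, d − sin α + sin β) = -0.027190 rad; t = (α − φ + p/2) mod 2π = 0.505850 rad, q = (α − β − t + p) mod 2π = 0.568021 rad → L = 2.99·(0.505850 + 3.430065 + 0.568021) = 2.99·4.503935 = 13.466766 m
LRL: c = (6 − d² + 2cos(α−β) − 2d(sin α − sin β))/8 = 0.989591; p = 2π − arccos c = 6.138773 rad; φ = atan2(cos β − cos α, d + sin α − sin β) = 0.382168 rad; t = (φ − α + p/2) mod 2π = 4.687927 rad, q = (β − α − t + p) mod 2π = 3.807040 rad → L = 2.99·(4.687927 + 6.138773 + 3.807040) = 2.99·14.633740 = 43.754882 m
Shortest: LSL with L = 7.907858 m ≈ 7.9079 m
Convert LSL to answer units (arcs ×180/π): t = 1.618541·180/π = 92.7356°, p = ρ·p = 2.99·0.288574 = 0.8628 m, q = 0.737654·180/π = 42.2644°, L = 7.9079 m.

LSL: t = 92.7356°, p = 0.8628 m, q = 42.2644°, L = 7.9079 m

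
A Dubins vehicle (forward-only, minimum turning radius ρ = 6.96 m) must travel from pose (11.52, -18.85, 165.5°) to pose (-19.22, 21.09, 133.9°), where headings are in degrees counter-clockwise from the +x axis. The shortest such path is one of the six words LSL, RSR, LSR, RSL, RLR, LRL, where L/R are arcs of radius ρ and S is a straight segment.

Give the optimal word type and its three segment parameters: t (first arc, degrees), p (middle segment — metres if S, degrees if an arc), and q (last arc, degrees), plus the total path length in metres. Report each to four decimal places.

RSL: t = 39.8346°, p = 44.9164 m, q = 8.2346°, L = 50.7556 m

Let ψ = atan2(Δy, Δx) = atan2(39.94, -30.74) = 127.5838° be the start→goal bearing.
Normalize: d = |goal − start| / ρ = 50.399913/6.96 = 7.241367, α = (θ_start − ψ) mod 360° = 37.9162° = 0.661762 rad, β = (θ_goal − ψ) mod 360° = 6.3162° = 0.110238 rad.
Common terms: sin α = 0.614508, cos α = 0.788911, sin β = 0.110015, cos β = 0.993930, cos(α−β) = 0.851727, d² = 52.437393. Work in radians in the unit-radius frame; every candidate has L = ρ·(t + p + q).
LSL: p² = 2 + d² − 2cos(α−β) + 2d(sin α − sin β) = 60.040378; p = √p² = 7.748573; φ = atan2(cos β − cos α, d + sin α − sin β) = 0.026462 rad; t = (φ − α) mod 2π = 5.647886 rad, q = (β − φ) mod 2π = 0.083776 rad → L = 6.96·(5.647886 + 7.748573 + 0.083776) = 6.96·13.480234 = 93.822428 m
RSR: p² = 2 + d² − 2cos(α−β) + 2d(sin β − sin α) = 45.427500; p = √p² = 6.739993; φ = atan2(cos α − cos β, d − sin α + sin β) = -0.030423 rad; t = (α − φ) mod 2π = 0.692185 rad, q = (φ − β) mod 2π = 6.142525 rad → L = 6.96·(0.692185 + 6.739993 + 6.142525) = 6.96·13.574702 = 94.479925 m
LSR: p² = d² − 2 + 2cos(α−β) + 2d(sin α + sin β) = 62.633911; p = √p² = 7.914159; φ = atan2(−cos α − cos β, d + sin α + sin β) − atan2(−2, p) = 0.027348 rad; t = (φ − α) mod 2π = 5.648772 rad, q = (φ − β) mod 2π = 6.200296 rad → L = 6.96·(5.648772 + 7.914159 + 6.200296) = 6.96·19.763226 = 137.552056 m
RSL: p² = d² − 2 + 2cos(α−β) − 2d(sin α + sin β) = 41.647782; p = √p² = 6.453509; φ = atan2(cos α + cos β, d − sin α − sin β) − atan2(2, p) = -0.033482 rad; t = (α − φ) mod 2π = 0.695244 rad, q = (β − φ) mod 2π = 0.143720 rad → L = 6.96·(0.695244 + 6.453509 + 0.143720) = 6.96·7.292474 = 50.755616 m
RLR: c = (6 − d² + 2cos(α−β) + 2d(sin α − sin β))/8 = -4.678437, |c| > 1 → infeasible
LRL: c = (6 − d² + 2cos(α−β) − 2d(sin α − sin β))/8 = -6.505047, |c| > 1 → infeasible
Shortest: RSL with L = 50.755616 m ≈ 50.7556 m
Convert RSL to answer units (arcs ×180/π): t = 0.695244·180/π = 39.8346°, p = ρ·p = 6.96·6.453509 = 44.9164 m, q = 0.143720·180/π = 8.2346°, L = 50.7556 m.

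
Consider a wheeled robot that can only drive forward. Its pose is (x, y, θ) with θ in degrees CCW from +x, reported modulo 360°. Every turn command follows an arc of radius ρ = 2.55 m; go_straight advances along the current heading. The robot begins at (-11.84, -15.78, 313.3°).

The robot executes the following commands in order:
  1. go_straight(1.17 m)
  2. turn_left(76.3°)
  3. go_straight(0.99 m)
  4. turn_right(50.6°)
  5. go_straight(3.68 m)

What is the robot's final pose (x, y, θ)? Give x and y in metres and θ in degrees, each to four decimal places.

(-1.4525, -17.7662, 339.0000°)

set_pose: (x, y, θ) = (-11.8400, -15.7800, 313.3000°), ρ = 2.55
go_straight(1.17): x += 1.17·cos θ, y += 1.17·sin θ → (-11.0376, -16.6315, 313.3000°)
turn_left(76.3°): centre at ρ to the left, rotate +76.3° → (-7.9222, -17.0999, 389.6000° ≡ 29.6000°)
go_straight(0.99): x += 0.99·cos θ, y += 0.99·sin θ → (-7.0614, -16.6109, 29.6000°)
turn_right(50.6°): centre at ρ to the right, rotate −50.6° → (-4.8880, -16.4474, -21.0000° ≡ 339.0000°)
go_straight(3.68): x += 3.68·cos θ, y += 3.68·sin θ → (-1.4525, -17.7662, 339.0000°)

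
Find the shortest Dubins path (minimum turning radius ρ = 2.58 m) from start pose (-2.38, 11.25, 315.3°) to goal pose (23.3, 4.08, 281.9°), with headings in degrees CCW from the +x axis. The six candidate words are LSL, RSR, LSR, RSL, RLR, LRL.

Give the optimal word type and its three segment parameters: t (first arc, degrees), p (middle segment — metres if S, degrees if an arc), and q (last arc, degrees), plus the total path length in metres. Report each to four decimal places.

LSR: t = 33.3764°, p = 22.7976 m, q = 66.7764°, L = 27.3075 m

Let ψ = atan2(Δy, Δx) = atan2(-7.17, 25.68) = -15.6000° be the start→goal bearing.
Normalize: d = |goal − start| / ρ = 26.662170/2.58 = 10.334174, α = (θ_start − ψ) mod 360° = 330.9000° = 5.775295 rad, β = (θ_goal − ψ) mod 360° = 297.5000° = 5.192355 rad.
Common terms: sin α = -0.486335, cos α = 0.873772, sin β = -0.887011, cos β = 0.461749, cos(α−β) = 0.834848, d² = 106.795160. Work in radians in the unit-radius frame; every candidate has L = ρ·(t + p + q).
LSL: p² = 2 + d² − 2cos(α−β) + 2d(sin α − sin β) = 115.406768; p = √p² = 10.742754; φ = atan2(cos β − cos α, d + sin α − sin β) = -0.038363 rad; t = (φ − α) mod 2π = 0.469527 rad, q = (β − φ) mod 2π = 5.230718 rad → L = 2.58·(0.469527 + 10.742754 + 5.230718) = 2.58·16.443000 = 42.422939 m
RSR: p² = 2 + d² − 2cos(α−β) + 2d(sin β − sin α) = 98.844159; p = √p² = 9.942040; φ = atan2(cos α − cos β, d − sin α + sin β) = 0.041454 rad; t = (α − φ) mod 2π = 5.733841 rad, q = (φ − β) mod 2π = 1.132285 rad → L = 2.58·(5.733841 + 9.942040 + 1.132285) = 2.58·16.808165 = 43.365066 m
LSR: p² = d² − 2 + 2cos(α−β) + 2d(sin α + sin β) = 78.080072; p = √p² = 8.836293; φ = atan2(−cos α − cos β, d + sin α + sin β) − atan2(−2, p) = 0.074638 rad; t = (φ − α) mod 2π = 0.582528 rad, q = (φ − β) mod 2π = 1.165468 rad → L = 2.58·(0.582528 + 8.836293 + 1.165468) = 2.58·10.584289 = 27.307466 m
RSL: p² = d² − 2 + 2cos(α−β) − 2d(sin α + sin β) = 134.849639; p = √p² = 11.612478; φ = atan2(cos α + cos β, d − sin α − sin β) − atan2(2, p) = -0.056972 rad; t = (α − φ) mod 2π = 5.832267 rad, q = (β − φ) mod 2π = 5.249328 rad → L = 2.58·(5.832267 + 11.612478 + 5.249328) = 2.58·22.694073 = 58.550708 m
RLR: c = (6 − d² + 2cos(α−β) + 2d(sin α − sin β))/8 = -11.355520, |c| > 1 → infeasible
LRL: c = (6 − d² + 2cos(α−β) − 2d(sin α − sin β))/8 = -13.425846, |c| > 1 → infeasible
Shortest: LSR with L = 27.307466 m ≈ 27.3075 m
Convert LSR to answer units (arcs ×180/π): t = 0.582528·180/π = 33.3764°, p = ρ·p = 2.58·8.836293 = 22.7976 m, q = 1.165468·180/π = 66.7764°, L = 27.3075 m.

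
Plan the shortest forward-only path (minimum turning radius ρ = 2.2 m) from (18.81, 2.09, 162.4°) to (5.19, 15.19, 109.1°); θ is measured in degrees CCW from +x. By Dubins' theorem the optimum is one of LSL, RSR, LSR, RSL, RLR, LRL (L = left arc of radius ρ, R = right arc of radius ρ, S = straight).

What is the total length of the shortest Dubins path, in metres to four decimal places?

18.9705 m

Let ψ = atan2(Δy, Δx) = atan2(13.10, -13.62) = 136.1149° be the start→goal bearing.
Normalize: d = |goal − start| / ρ = 18.897471/2.2 = 8.589759, α = (θ_start − ψ) mod 360° = 26.2851° = 0.458762 rad, β = (θ_goal − ψ) mod 360° = 332.9851° = 5.811686 rad.
Common terms: sin α = 0.442838, cos α = 0.896602, sin β = -0.454222, cos β = 0.890888, cos(α−β) = 0.597625, d² = 73.783967. Work in radians in the unit-radius frame; every candidate has L = ρ·(t + p + q).
LSL: p² = 2 + d² − 2cos(α−β) + 2d(sin α − sin β) = 89.999780; p = √p² = 9.486821; φ = atan2(cos β − cos α, d + sin α − sin β) = -0.000602 rad; t = (φ − α) mod 2π = 5.823821 rad, q = (β − φ) mod 2π = 5.812289 rad → L = 2.2·(5.823821 + 9.486821 + 5.812289) = 2.2·21.122932 = 46.470449 m
RSR: p² = 2 + d² − 2cos(α−β) + 2d(sin β − sin α) = 59.177653; p = √p² = 7.692701; φ = atan2(cos α − cos β, d − sin α + sin β) = 0.000743 rad; t = (α − φ) mod 2π = 0.458019 rad, q = (φ − β) mod 2π = 0.472242 rad → L = 2.2·(0.458019 + 7.692701 + 0.472242) = 2.2·8.622962 = 18.970516 m
LSR: p² = d² − 2 + 2cos(α−β) + 2d(sin α + sin β) = 72.783645; p = √p² = 8.531333; φ = atan2(−cos α − cos β, d + sin α + sin β) − atan2(−2, p) = 0.024840 rad; t = (φ − α) mod 2π = 5.849263 rad, q = (φ − β) mod 2π = 0.496338 rad → L = 2.2·(5.849263 + 8.531333 + 0.496338) = 2.2·14.876935 = 32.729257 m
RSL: p² = d² − 2 + 2cos(α−β) − 2d(sin α + sin β) = 73.174790; p = √p² = 8.554226; φ = atan2(cos α + cos β, d − sin α − sin β) − atan2(2, p) = -0.024773 rad; t = (α − φ) mod 2π = 0.483535 rad, q = (β − φ) mod 2π = 5.836460 rad → L = 2.2·(0.483535 + 8.554226 + 5.836460) = 2.2·14.874221 = 32.723287 m
RLR: c = (6 − d² + 2cos(α−β) + 2d(sin α − sin β))/8 = -6.397207, |c| > 1 → infeasible
LRL: c = (6 − d² + 2cos(α−β) − 2d(sin α − sin β))/8 = -10.249972, |c| > 1 → infeasible
Shortest: RSR with L = 18.970516 m ≈ 18.9705 m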